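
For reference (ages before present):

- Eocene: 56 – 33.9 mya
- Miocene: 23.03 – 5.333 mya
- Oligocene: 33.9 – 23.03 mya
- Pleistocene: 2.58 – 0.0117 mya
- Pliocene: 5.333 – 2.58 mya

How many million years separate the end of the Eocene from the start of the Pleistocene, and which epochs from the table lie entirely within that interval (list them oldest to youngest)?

31.32 million years; Oligocene, Miocene, Pliocene

The Eocene closes at 33.9 Ma and the Pleistocene opens at 2.58 Ma, so the interval is 33.9 − 2.58 = 31.32 Myr.
An epoch fits inside if it starts at or after 33.9 Ma and ends at or before 2.58 Ma; oldest first that gives Oligocene, Miocene, Pliocene.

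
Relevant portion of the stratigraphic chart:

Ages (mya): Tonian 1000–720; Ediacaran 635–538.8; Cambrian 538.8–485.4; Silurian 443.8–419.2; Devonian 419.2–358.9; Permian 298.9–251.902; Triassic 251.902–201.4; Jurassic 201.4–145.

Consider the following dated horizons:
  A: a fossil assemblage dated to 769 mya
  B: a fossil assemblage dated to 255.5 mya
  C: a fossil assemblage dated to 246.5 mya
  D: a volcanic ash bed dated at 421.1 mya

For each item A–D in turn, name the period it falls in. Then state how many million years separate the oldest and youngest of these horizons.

Match each age against the start–end ranges in the excerpt: A = 769 Ma → Tonian (1000–720); B = 255.5 Ma → Permian (298.9–251.902); C = 246.5 Ma → Triassic (251.902–201.4); D = 421.1 Ma → Silurian (443.8–419.2).
The largest age is 769 Ma and the smallest is 246.5 Ma; their difference is 522.5 Myr.

A — Tonian; B — Permian; C — Triassic; D — Silurian; span 522.5 million years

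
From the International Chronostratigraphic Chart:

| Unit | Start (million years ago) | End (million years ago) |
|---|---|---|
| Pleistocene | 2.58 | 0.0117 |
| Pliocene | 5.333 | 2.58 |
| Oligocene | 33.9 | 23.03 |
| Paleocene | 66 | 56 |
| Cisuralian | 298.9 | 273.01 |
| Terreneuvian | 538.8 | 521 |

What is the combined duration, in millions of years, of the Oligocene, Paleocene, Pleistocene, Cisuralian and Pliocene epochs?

Duration is start − end for each: (33.9 − 23.03) + (66 − 56) + (2.58 − 0.0117) + (298.9 − 273.01) + (5.333 − 2.58).
That is 10.87 + 10 + 2.5683 + 25.89 + 2.753, which totals 52.0813 million years.

52.0813 million years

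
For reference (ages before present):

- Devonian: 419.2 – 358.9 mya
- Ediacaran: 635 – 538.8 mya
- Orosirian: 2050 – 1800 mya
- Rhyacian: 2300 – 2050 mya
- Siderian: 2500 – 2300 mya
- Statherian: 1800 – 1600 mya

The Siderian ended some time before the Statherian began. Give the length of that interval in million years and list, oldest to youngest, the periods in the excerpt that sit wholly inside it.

End of Siderian = 2300 Ma; start of Statherian = 1800 Ma.
Gap = 2300 − 1800 = 500 Myr.
Periods wholly inside 2300–1800 Ma: Rhyacian (2300–2050), Orosirian (2050–1800).

500 million years; Rhyacian, Orosirian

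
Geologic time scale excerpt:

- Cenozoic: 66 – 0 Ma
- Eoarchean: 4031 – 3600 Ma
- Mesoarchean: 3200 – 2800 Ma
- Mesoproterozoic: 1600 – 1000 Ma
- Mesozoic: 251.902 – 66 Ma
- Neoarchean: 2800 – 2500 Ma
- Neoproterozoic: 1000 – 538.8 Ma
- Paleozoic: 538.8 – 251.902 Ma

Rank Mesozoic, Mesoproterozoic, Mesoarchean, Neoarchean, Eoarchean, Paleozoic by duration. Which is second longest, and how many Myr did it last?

Eoarchean, 431 million years

Start − end for each: Mesozoic 251.902 − 66 = 185.902; Mesoproterozoic 1600 − 1000 = 600; Mesoarchean 3200 − 2800 = 400; Neoarchean 2800 − 2500 = 300; Eoarchean 4031 − 3600 = 431; Paleozoic 538.8 − 251.902 = 286.898.
Ranking these from longest: Mesoproterozoic > Eoarchean > Mesoarchean > Neoarchean > Paleozoic > Mesozoic.
Position 2 in that ranking is Eoarchean, which lasted 431 Myr.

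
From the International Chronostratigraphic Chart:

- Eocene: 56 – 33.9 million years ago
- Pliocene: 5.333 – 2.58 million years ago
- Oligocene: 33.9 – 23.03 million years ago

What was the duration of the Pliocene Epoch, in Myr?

2.753 million years

5.333 − 2.58 = 2.753 million years.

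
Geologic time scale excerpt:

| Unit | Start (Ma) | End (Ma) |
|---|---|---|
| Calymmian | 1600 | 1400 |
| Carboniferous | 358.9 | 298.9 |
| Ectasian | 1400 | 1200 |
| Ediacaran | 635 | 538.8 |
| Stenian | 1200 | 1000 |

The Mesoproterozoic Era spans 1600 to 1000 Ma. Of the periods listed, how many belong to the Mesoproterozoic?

3

Periods inside 1600–1000 Ma: Calymmian, Ectasian, Stenian — 3 in total.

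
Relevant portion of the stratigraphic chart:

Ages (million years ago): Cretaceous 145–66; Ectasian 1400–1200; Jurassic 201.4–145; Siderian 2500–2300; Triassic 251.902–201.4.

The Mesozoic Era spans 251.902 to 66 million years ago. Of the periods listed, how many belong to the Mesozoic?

3

Periods inside 251.902–66 Ma: Triassic, Jurassic, Cretaceous — 3 in total.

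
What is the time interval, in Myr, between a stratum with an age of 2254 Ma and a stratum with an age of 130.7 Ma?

2123.3 million years

2254 − 130.7 = 2123.3 million years.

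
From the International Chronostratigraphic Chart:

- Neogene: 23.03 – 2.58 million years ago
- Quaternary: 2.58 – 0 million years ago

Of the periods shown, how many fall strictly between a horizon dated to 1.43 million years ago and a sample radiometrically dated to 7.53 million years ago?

The older date is 7.53 Ma and the younger is 1.43 Ma.
No period both begins after 7.53 Ma and ends before 1.43 Ma, so the count is 0.

0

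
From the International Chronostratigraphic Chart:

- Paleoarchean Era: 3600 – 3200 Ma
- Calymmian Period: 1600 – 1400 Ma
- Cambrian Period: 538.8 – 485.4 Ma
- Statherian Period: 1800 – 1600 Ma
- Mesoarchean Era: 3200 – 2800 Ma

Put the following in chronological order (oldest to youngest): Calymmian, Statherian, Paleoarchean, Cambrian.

Sorting by start age (descending Ma, since larger Ma = older): Paleoarchean began 3600, Statherian began 1800, Calymmian began 1600, Cambrian began 538.8.

Paleoarchean, then Statherian, then Calymmian, then Cambrian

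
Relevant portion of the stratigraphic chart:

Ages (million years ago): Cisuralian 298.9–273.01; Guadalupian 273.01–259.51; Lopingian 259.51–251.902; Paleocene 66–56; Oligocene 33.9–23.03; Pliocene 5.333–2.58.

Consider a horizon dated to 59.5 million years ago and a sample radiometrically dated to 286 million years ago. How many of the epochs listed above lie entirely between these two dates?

286 Ma sits inside the Cisuralian (298.9–273.01) and 59.5 Ma inside the Paleocene (66–56); neither of those is wholly between the two dates.
The listed epochs lying completely between them are Guadalupian, Lopingian — 2 in all.

2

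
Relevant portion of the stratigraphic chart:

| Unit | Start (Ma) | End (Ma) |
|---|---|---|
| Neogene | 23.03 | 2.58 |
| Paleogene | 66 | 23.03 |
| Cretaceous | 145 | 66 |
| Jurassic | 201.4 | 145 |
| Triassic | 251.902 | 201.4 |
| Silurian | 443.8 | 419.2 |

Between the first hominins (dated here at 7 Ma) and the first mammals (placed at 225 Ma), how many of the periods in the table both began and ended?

3

225 Ma sits inside the Triassic (251.902–201.4) and 7 Ma inside the Neogene (23.03–2.58); neither of those is wholly between the two dates.
The listed periods lying completely between them are Jurassic, Cretaceous, Paleogene — 3 in all.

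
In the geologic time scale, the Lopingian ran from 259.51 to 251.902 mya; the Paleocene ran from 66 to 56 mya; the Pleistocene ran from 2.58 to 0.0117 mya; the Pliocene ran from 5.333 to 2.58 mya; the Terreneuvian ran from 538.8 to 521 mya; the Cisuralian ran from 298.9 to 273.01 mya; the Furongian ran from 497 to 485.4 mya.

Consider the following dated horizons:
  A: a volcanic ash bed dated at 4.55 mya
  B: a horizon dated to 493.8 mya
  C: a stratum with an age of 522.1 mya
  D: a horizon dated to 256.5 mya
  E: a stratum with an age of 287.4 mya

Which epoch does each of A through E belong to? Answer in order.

A — Pliocene; B — Furongian; C — Terreneuvian; D — Lopingian; E — Cisuralian

A: 4.55 Ma lies in 5.333–2.58 Ma, so Pliocene.
B: 493.8 Ma lies in 497–485.4 Ma, so Furongian.
C: 522.1 Ma lies in 538.8–521 Ma, so Terreneuvian.
D: 256.5 Ma lies in 259.51–251.902 Ma, so Lopingian.
E: 287.4 Ma lies in 298.9–273.01 Ma, so Cisuralian.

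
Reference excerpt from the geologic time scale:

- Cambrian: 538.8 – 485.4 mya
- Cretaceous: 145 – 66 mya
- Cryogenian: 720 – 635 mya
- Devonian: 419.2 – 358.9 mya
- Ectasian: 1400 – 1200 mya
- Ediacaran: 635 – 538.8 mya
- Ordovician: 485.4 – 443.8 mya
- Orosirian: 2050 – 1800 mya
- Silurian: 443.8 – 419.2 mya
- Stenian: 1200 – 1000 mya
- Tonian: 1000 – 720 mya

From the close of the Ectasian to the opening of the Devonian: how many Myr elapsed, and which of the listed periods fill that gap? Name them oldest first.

780.8 million years; Stenian, Tonian, Cryogenian, Ediacaran, Cambrian, Ordovician, Silurian

End of Ectasian = 1200 Ma; start of Devonian = 419.2 Ma.
Gap = 1200 − 419.2 = 780.8 Myr.
Periods wholly inside 1200–419.2 Ma: Stenian (1200–1000), Tonian (1000–720), Cryogenian (720–635), Ediacaran (635–538.8), Cambrian (538.8–485.4), Ordovician (485.4–443.8), Silurian (443.8–419.2).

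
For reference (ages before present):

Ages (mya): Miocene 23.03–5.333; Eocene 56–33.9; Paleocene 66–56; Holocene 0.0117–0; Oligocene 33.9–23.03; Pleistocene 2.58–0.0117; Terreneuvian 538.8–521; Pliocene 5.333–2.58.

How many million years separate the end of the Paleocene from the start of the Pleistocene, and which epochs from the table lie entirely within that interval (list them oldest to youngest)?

The Paleocene closes at 56 Ma and the Pleistocene opens at 2.58 Ma, so the interval is 56 − 2.58 = 53.42 Myr.
An epoch fits inside if it starts at or after 56 Ma and ends at or before 2.58 Ma; oldest first that gives Eocene, Oligocene, Miocene, Pliocene.

53.42 million years; Eocene, Oligocene, Miocene, Pliocene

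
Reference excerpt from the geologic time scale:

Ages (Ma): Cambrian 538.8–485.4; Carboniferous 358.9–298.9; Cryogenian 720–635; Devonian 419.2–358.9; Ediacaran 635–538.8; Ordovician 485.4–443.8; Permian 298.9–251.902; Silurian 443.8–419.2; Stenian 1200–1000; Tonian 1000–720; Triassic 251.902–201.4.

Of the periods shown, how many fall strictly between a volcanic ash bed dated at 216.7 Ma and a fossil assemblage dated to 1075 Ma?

The older date is 1075 Ma and the younger is 216.7 Ma.
Periods with start < 1075 and end > 216.7 Ma: Tonian (1000–720), Cryogenian (720–635), Ediacaran (635–538.8), Cambrian (538.8–485.4), Ordovician (485.4–443.8), Silurian (443.8–419.2), Devonian (419.2–358.9), Carboniferous (358.9–298.9), Permian (298.9–251.902).
That is 9 complete periods.

9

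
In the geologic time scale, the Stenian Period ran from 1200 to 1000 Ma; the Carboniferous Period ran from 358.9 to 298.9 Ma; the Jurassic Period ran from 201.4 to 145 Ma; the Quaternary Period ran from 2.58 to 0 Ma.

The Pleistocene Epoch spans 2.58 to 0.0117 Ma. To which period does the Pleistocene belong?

Quaternary

The Pleistocene (2.58–0.0117 Ma) lies entirely within 2.58–0 Ma, the Quaternary Period.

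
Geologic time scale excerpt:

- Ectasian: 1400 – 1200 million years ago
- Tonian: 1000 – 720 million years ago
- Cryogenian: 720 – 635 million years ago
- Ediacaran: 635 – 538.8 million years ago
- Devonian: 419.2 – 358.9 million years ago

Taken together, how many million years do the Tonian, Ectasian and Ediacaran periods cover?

Duration is start − end for each: (1000 − 720) + (1400 − 1200) + (635 − 538.8).
That is 280 + 200 + 96.2, which totals 576.2 million years.

576.2 million years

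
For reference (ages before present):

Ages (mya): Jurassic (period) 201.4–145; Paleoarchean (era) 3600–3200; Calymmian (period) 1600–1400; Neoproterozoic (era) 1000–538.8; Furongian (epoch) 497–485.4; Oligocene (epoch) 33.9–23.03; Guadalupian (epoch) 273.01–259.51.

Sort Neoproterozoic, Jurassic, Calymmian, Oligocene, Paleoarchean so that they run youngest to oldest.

Oligocene → Jurassic → Neoproterozoic → Calymmian → Paleoarchean

The oldest of these is Paleoarchean (starts 3600 Ma) and the youngest is Oligocene (ends 23.03 Ma).
In between, by decreasing start age: Calymmian (1600), Neoproterozoic (1000), Jurassic (201.4).
Listing youngest first means reversing that sequence.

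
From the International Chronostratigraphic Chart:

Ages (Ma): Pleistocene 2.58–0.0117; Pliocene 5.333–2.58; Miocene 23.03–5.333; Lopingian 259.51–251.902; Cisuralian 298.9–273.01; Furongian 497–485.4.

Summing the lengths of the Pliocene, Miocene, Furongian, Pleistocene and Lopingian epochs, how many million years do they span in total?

42.2263 million years

Duration is start − end for each: (5.333 − 2.58) + (23.03 − 5.333) + (497 − 485.4) + (2.58 − 0.0117) + (259.51 − 251.902).
That is 2.753 + 17.697 + 11.6 + 2.5683 + 7.608, which totals 42.2263 million years.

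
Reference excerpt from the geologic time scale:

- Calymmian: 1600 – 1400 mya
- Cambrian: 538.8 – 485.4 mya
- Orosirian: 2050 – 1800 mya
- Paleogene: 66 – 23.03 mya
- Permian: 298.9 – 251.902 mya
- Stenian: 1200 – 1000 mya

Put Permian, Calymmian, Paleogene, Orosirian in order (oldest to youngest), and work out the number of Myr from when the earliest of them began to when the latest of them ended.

Start ages (Ma): Orosirian 2050, Calymmian 1600, Permian 298.9, Paleogene 66.
Ordered oldest to youngest: Orosirian, Calymmian, Permian, Paleogene.
Span = 2050 − 23.03 = 2026.97 Myr.

Orosirian → Calymmian → Permian → Paleogene; total span 2026.97 Myr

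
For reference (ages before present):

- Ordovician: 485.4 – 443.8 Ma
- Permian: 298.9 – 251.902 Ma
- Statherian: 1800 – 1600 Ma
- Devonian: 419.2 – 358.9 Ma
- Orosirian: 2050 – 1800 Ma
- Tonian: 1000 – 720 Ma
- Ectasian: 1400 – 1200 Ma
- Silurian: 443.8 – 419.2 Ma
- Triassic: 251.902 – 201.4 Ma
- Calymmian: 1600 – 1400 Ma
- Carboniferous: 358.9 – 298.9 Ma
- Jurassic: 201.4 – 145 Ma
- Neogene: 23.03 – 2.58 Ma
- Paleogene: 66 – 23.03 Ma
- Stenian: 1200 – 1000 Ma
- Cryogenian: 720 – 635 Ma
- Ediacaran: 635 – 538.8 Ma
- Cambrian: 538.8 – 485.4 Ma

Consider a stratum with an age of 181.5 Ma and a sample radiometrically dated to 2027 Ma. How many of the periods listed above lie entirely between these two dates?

14

The older date is 2027 Ma and the younger is 181.5 Ma.
Periods with start < 2027 and end > 181.5 Ma: Statherian (1800–1600), Calymmian (1600–1400), Ectasian (1400–1200), Stenian (1200–1000), Tonian (1000–720), Cryogenian (720–635), Ediacaran (635–538.8), Cambrian (538.8–485.4), Ordovician (485.4–443.8), Silurian (443.8–419.2), Devonian (419.2–358.9), Carboniferous (358.9–298.9), Permian (298.9–251.902), Triassic (251.902–201.4).
That is 14 complete periods.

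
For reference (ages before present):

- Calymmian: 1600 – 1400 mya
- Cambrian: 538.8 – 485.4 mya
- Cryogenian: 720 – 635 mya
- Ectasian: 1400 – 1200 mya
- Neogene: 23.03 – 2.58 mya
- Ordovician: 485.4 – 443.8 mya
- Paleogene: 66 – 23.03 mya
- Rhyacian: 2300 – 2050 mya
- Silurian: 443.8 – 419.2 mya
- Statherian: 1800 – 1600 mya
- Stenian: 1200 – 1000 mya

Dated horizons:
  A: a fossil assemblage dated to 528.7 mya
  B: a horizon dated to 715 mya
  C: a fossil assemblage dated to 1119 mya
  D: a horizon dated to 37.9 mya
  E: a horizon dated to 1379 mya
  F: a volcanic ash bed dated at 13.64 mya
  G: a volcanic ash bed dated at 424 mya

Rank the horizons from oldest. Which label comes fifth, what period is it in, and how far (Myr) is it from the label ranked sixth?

G, in the Silurian; 386.1 million years to D

Sorted oldest-first by Ma: E (1379), C (1119), B (715), A (528.7), G (424), D (37.9), F (13.64).
The fifth oldest is G at 424 Ma, which lies in 443.8–419.2 Ma: the Silurian.
The sixth oldest is D at 37.9 Ma; separation = |424 − 37.9| = 386.1 Myr.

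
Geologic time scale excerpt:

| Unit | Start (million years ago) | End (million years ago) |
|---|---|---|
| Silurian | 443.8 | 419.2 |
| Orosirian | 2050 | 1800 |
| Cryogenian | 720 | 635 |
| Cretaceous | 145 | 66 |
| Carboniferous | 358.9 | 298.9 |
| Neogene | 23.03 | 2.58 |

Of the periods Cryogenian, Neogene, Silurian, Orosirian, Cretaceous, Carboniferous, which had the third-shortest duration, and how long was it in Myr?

Durations: Cryogenian 85; Neogene 20.45; Silurian 24.6; Orosirian 250; Cretaceous 79; Carboniferous 60 Myr.
Sorted shortest-first: Neogene (20.45), Silurian (24.6), Carboniferous (60), Cretaceous (79), Cryogenian (85), Orosirian (250).
The third shortest is Carboniferous at 60 Myr.

Carboniferous, 60 million years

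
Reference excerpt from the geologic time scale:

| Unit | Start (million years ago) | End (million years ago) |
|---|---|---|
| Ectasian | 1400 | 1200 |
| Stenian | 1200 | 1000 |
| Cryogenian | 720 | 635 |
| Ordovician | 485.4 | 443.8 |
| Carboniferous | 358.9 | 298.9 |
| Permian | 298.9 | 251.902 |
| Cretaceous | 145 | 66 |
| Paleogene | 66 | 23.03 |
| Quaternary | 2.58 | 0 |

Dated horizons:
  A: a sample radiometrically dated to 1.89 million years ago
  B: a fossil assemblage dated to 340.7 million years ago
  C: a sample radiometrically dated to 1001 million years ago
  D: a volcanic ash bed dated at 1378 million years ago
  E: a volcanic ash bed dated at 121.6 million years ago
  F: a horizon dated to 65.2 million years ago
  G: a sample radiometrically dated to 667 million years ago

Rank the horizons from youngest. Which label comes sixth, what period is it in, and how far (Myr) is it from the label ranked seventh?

Smaller Ma means younger, so youngest first: A 1.89 < F 65.2 < E 121.6 < B 340.7 < G 667 < C 1001 < D 1378.
Counting 6 along gives C (1001 Ma); the excerpt puts that inside the Stenian, 1200–1000 Ma.
Next in line is D (1378 Ma), and 1378 − 1001 = 377 Myr.

C, in the Stenian; 377 million years to D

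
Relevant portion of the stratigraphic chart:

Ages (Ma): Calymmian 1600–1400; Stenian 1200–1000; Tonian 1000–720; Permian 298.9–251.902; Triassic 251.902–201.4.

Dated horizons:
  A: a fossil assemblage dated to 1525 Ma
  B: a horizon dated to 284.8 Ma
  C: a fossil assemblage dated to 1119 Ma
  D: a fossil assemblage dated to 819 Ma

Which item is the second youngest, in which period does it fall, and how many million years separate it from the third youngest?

Sorted youngest-first by Ma: B (284.8), D (819), C (1119), A (1525).
The second youngest is D at 819 Ma, which lies in 1000–720 Ma: the Tonian.
The third youngest is C at 1119 Ma; separation = |819 − 1119| = 300 Myr.

D, in the Tonian; 300 million years to C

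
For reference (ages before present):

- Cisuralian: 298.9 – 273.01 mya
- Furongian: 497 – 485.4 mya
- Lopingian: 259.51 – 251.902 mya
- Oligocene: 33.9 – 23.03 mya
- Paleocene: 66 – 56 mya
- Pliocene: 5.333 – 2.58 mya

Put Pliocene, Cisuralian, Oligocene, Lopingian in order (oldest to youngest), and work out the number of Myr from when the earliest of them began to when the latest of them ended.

Cisuralian → Lopingian → Oligocene → Pliocene; total span 296.32 Myr

From the excerpt: Pliocene 5.333–2.58; Cisuralian 298.9–273.01; Oligocene 33.9–23.03; Lopingian 259.51–251.902 (Ma).
Larger Ma is earlier, so the oldest is Cisuralian and the youngest is Pliocene; oldest to youngest: Cisuralian, Lopingian, Oligocene, Pliocene.
Oldest start 298.9 minus youngest end 2.58 gives 296.32 Myr overall.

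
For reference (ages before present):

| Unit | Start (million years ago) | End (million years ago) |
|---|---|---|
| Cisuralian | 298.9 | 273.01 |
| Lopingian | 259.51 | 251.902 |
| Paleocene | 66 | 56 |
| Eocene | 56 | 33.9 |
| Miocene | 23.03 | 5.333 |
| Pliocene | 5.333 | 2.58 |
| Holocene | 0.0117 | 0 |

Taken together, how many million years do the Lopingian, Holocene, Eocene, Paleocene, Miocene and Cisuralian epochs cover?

83.3067 million years

Each duration: Lopingian = 7.608; Holocene = 0.0117; Eocene = 22.1; Paleocene = 10; Miocene = 17.697; Cisuralian = 25.89.
Sum: 7.608 + 0.0117 + 22.1 + 10 + 17.697 + 25.89 = 83.3067 Myr.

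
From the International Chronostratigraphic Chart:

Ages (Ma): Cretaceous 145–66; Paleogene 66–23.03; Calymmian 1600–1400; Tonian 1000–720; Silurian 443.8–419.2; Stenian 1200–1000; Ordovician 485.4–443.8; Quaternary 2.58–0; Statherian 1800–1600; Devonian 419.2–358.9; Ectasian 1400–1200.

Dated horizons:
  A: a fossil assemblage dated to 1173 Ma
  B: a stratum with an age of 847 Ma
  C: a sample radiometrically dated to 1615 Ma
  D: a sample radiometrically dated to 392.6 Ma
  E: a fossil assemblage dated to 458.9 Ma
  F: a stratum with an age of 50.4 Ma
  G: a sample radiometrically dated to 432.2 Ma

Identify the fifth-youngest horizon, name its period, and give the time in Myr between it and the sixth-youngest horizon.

Sorted youngest-first by Ma: F (50.4), D (392.6), G (432.2), E (458.9), B (847), A (1173), C (1615).
The fifth youngest is B at 847 Ma, which lies in 1000–720 Ma: the Tonian.
The sixth youngest is A at 1173 Ma; separation = |847 − 1173| = 326 Myr.

B, in the Tonian; 326 million years to A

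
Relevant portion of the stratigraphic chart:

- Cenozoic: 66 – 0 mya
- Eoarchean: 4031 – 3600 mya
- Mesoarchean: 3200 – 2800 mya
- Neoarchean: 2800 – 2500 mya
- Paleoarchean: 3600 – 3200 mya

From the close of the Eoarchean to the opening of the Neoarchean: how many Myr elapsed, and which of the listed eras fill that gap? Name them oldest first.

800 million years; Paleoarchean, Mesoarchean

The Eoarchean closes at 3600 Ma and the Neoarchean opens at 2800 Ma, so the interval is 3600 − 2800 = 800 Myr.
An era fits inside if it starts at or after 3600 Ma and ends at or before 2800 Ma; oldest first that gives Paleoarchean, Mesoarchean.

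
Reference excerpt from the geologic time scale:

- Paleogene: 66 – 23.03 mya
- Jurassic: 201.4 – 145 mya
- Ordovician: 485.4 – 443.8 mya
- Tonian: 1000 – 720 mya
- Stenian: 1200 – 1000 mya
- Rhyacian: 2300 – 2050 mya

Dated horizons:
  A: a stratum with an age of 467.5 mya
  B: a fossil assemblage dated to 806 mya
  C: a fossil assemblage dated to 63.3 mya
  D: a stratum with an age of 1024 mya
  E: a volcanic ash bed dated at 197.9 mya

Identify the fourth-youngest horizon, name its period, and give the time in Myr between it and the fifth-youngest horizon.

Smaller Ma means younger, so youngest first: C 63.3 < E 197.9 < A 467.5 < B 806 < D 1024.
Counting 4 along gives B (806 Ma); the excerpt puts that inside the Tonian, 1000–720 Ma.
Next in line is D (1024 Ma), and 1024 − 806 = 218 Myr.

B, in the Tonian; 218 million years to D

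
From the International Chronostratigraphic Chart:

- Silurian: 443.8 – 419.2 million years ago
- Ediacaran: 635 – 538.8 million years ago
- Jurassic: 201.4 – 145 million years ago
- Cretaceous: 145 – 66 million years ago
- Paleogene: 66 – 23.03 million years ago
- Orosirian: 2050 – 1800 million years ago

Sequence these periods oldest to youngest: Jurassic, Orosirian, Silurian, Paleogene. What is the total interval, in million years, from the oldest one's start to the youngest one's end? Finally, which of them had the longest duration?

Start ages (Ma): Orosirian 2050, Silurian 443.8, Jurassic 201.4, Paleogene 66.
Ordered oldest to youngest: Orosirian, Silurian, Jurassic, Paleogene.
Span = 2050 − 23.03 = 2026.97 Myr.
Durations: Silurian 24.6, Jurassic 56.4, Orosirian 250, Paleogene 42.97 → longest is Orosirian (250 Myr).

Orosirian → Silurian → Jurassic → Paleogene; total span 2026.97 Myr; longest is Orosirian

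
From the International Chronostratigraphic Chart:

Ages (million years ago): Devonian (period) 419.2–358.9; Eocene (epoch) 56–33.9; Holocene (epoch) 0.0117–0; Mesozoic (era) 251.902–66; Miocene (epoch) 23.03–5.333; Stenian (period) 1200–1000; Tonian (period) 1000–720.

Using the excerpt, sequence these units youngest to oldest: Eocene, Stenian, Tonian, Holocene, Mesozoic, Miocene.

Holocene → Miocene → Eocene → Mesozoic → Tonian → Stenian

Sorting by start age (ascending Ma, since larger Ma = older): Holocene began 0.0117, Miocene began 23.03, Eocene began 56, Mesozoic began 251.902, Tonian began 1000, Stenian began 1200.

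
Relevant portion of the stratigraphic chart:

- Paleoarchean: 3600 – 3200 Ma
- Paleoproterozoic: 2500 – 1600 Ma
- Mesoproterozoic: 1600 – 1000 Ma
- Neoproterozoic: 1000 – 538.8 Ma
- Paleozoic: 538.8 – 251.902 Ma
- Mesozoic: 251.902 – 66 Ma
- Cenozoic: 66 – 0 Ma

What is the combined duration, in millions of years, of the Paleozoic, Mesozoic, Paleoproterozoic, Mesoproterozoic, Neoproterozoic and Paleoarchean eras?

2834 million years

Duration is start − end for each: (538.8 − 251.902) + (251.902 − 66) + (2500 − 1600) + (1600 − 1000) + (1000 − 538.8) + (3600 − 3200).
That is 286.898 + 185.902 + 900 + 600 + 461.2 + 400, which totals 2834 million years.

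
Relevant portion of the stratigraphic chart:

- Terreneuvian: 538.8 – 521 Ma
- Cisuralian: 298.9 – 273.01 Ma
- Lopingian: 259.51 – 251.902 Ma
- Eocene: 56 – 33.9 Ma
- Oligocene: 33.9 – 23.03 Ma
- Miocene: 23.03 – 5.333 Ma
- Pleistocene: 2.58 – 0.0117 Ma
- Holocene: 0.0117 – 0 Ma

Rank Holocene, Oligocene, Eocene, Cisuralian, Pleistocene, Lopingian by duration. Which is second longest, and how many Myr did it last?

Start − end for each: Holocene 0.0117 − 0 = 0.0117; Oligocene 33.9 − 23.03 = 10.87; Eocene 56 − 33.9 = 22.1; Cisuralian 298.9 − 273.01 = 25.89; Pleistocene 2.58 − 0.0117 = 2.5683; Lopingian 259.51 − 251.902 = 7.608.
Ranking these from longest: Cisuralian > Eocene > Oligocene > Lopingian > Pleistocene > Holocene.
Position 2 in that ranking is Eocene, which lasted 22.1 Myr.

Eocene, 22.1 million years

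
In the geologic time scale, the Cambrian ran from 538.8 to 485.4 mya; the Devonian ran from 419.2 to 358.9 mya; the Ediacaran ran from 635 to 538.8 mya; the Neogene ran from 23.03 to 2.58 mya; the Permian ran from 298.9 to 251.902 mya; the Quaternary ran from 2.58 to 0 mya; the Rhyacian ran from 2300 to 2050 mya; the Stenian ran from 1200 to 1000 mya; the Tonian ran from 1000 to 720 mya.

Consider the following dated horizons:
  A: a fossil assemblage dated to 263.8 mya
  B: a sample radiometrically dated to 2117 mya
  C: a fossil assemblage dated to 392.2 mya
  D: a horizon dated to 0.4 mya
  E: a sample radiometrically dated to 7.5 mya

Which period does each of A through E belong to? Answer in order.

Match each age against the start–end ranges in the excerpt: A = 263.8 Ma → Permian (298.9–251.902); B = 2117 Ma → Rhyacian (2300–2050); C = 392.2 Ma → Devonian (419.2–358.9); D = 0.4 Ma → Quaternary (2.58–0); E = 7.5 Ma → Neogene (23.03–2.58).

A — Permian; B — Rhyacian; C — Devonian; D — Quaternary; E — Neogene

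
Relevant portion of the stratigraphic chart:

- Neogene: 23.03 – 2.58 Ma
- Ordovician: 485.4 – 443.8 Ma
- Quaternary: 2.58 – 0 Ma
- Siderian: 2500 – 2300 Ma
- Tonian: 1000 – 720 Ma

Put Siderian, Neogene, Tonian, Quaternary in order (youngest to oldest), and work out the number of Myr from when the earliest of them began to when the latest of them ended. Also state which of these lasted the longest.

Quaternary → Neogene → Tonian → Siderian; total span 2500 Myr; longest is Tonian

From the excerpt: Siderian 2500–2300; Neogene 23.03–2.58; Tonian 1000–720; Quaternary 2.58–0 (Ma).
Larger Ma is earlier, so the oldest is Siderian and the youngest is Quaternary; youngest to oldest: Quaternary, Neogene, Tonian, Siderian.
Oldest start 2500 minus youngest end 0 gives 2500 Myr overall.
Individual lengths (start − end): Tonian 280; Siderian 200; Neogene 20.45; Quaternary 2.58. The largest is Tonian at 280 Myr.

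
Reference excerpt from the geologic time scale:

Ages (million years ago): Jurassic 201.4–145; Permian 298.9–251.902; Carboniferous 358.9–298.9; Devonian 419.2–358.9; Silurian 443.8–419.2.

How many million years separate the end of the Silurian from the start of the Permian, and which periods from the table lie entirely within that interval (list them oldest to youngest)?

120.3 million years; Devonian, Carboniferous

The Silurian closes at 419.2 Ma and the Permian opens at 298.9 Ma, so the interval is 419.2 − 298.9 = 120.3 Myr.
A period fits inside if it starts at or after 419.2 Ma and ends at or before 298.9 Ma; oldest first that gives Devonian, Carboniferous.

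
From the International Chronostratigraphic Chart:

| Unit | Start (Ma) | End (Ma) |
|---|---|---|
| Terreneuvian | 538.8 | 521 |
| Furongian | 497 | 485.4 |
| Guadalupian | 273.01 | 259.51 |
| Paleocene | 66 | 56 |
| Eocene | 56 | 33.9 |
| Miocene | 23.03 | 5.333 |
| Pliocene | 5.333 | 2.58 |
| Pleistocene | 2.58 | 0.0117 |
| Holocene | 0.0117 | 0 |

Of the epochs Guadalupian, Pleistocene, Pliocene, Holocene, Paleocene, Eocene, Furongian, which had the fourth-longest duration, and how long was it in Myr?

Durations: Guadalupian 13.5; Pleistocene 2.5683; Pliocene 2.753; Holocene 0.0117; Paleocene 10; Eocene 22.1; Furongian 11.6 Myr.
Sorted longest-first: Eocene (22.1), Guadalupian (13.5), Furongian (11.6), Paleocene (10), Pliocene (2.753), Pleistocene (2.5683), Holocene (0.0117).
The fourth longest is Paleocene at 10 Myr.

Paleocene, 10 million years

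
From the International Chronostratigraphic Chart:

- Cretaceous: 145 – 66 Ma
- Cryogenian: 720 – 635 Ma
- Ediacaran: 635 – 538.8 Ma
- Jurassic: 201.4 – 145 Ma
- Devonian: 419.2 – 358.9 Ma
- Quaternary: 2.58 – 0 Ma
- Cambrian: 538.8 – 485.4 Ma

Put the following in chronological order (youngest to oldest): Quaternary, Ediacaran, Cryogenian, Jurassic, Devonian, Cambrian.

Quaternary, Jurassic, Devonian, Cambrian, Ediacaran, Cryogenian

Read off each span (Ma): Quaternary 2.58–0; Ediacaran 635–538.8; Cryogenian 720–635; Jurassic 201.4–145; Devonian 419.2–358.9; Cambrian 538.8–485.4.
Larger Ma is older, so oldest→youngest is Cryogenian, Ediacaran, Cambrian, Devonian, Jurassic, Quaternary; reverse it for youngest→oldest.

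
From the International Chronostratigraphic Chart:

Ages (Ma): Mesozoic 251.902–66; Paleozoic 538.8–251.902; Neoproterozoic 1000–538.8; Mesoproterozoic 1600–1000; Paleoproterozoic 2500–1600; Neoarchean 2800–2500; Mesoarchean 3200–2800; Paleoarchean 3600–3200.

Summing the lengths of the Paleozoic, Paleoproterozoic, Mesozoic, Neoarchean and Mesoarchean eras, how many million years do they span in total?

2072.8 million years

Each duration: Paleozoic = 286.898; Paleoproterozoic = 900; Mesozoic = 185.902; Neoarchean = 300; Mesoarchean = 400.
Sum: 286.898 + 900 + 185.902 + 300 + 400 = 2072.8 Myr.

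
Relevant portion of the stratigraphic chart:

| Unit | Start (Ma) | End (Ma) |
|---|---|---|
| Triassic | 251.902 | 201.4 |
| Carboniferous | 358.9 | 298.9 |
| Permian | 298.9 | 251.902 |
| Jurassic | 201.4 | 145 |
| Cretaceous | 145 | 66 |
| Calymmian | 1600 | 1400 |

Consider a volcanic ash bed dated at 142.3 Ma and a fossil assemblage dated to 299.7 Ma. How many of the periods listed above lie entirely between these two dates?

The older date is 299.7 Ma and the younger is 142.3 Ma.
Periods with start < 299.7 and end > 142.3 Ma: Permian (298.9–251.902), Triassic (251.902–201.4), Jurassic (201.4–145).
That is 3 complete periods.

3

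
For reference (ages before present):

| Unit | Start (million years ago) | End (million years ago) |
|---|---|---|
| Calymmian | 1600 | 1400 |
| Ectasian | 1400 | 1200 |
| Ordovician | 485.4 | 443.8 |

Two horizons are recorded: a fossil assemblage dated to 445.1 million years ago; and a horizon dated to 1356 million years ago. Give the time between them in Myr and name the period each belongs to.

910.9 million years apart; the first in the Ordovician, the second in the Ectasian

Elapsed time: 1356 − 445.1 = 910.9 Myr.
445.1 Ma lies within 485.4–443.8 Ma: Ordovician.
1356 Ma lies within 1400–1200 Ma: Ectasian.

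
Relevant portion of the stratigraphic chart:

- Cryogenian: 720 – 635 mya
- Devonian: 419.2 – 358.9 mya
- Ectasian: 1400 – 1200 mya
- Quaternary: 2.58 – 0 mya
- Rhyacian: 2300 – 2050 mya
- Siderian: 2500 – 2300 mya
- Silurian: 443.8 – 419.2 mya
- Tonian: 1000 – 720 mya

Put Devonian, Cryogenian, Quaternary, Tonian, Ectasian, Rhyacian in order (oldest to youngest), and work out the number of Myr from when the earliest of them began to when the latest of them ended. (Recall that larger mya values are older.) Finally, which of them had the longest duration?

Rhyacian, Ectasian, Tonian, Cryogenian, Devonian, Quaternary; total span 2300 Myr; longest is Tonian

From the excerpt: Devonian 419.2–358.9; Cryogenian 720–635; Quaternary 2.58–0; Tonian 1000–720; Ectasian 1400–1200; Rhyacian 2300–2050 (Ma).
Larger Ma is earlier, so the oldest is Rhyacian and the youngest is Quaternary; oldest to youngest: Rhyacian, Ectasian, Tonian, Cryogenian, Devonian, Quaternary.
Oldest start 2300 minus youngest end 0 gives 2300 Myr overall.
Individual lengths (start − end): Ectasian 200; Rhyacian 250; Devonian 60.3; Quaternary 2.58; Cryogenian 85; Tonian 280. The largest is Tonian at 280 Myr.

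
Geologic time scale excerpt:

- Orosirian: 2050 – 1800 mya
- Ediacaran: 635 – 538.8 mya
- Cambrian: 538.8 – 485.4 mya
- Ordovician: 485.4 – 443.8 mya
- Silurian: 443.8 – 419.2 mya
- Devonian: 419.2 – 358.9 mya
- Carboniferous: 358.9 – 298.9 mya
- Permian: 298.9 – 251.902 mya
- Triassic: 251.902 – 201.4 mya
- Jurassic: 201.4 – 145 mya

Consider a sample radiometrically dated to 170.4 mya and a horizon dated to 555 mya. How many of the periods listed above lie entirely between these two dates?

7

The older date is 555 Ma and the younger is 170.4 Ma.
Periods with start < 555 and end > 170.4 Ma: Cambrian (538.8–485.4), Ordovician (485.4–443.8), Silurian (443.8–419.2), Devonian (419.2–358.9), Carboniferous (358.9–298.9), Permian (298.9–251.902), Triassic (251.902–201.4).
That is 7 complete periods.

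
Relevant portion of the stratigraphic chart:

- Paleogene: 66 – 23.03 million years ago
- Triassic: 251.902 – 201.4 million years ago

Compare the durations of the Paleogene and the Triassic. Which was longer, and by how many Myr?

Triassic, by 7.532 million years

Paleogene: 66 − 23.03 = 42.97 Myr.
Triassic: 251.902 − 201.4 = 50.502 Myr.
Difference: 50.502 − 42.97 = 7.532 Myr, so the Triassic was longer.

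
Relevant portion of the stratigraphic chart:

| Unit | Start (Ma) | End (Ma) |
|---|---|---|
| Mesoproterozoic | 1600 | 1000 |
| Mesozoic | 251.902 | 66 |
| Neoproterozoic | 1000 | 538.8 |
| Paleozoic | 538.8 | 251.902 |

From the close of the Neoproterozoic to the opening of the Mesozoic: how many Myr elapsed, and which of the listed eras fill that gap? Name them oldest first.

286.898 million years; Paleozoic

End of Neoproterozoic = 538.8 Ma; start of Mesozoic = 251.902 Ma.
Gap = 538.8 − 251.902 = 286.898 Myr.
Eras wholly inside 538.8–251.902 Ma: Paleozoic (538.8–251.902).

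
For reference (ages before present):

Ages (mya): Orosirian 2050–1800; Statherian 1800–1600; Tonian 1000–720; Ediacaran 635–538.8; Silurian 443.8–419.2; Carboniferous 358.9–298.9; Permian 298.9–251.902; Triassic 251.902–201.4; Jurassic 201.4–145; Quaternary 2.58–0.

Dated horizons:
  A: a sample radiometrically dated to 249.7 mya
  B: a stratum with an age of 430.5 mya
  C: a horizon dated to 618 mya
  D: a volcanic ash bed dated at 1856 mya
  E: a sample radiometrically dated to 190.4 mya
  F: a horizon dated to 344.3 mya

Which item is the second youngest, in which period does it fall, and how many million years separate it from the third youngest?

Sorted youngest-first by Ma: E (190.4), A (249.7), F (344.3), B (430.5), C (618), D (1856).
The second youngest is A at 249.7 Ma, which lies in 251.902–201.4 Ma: the Triassic.
The third youngest is F at 344.3 Ma; separation = |249.7 − 344.3| = 94.6 Myr.

A, in the Triassic; 94.6 million years to F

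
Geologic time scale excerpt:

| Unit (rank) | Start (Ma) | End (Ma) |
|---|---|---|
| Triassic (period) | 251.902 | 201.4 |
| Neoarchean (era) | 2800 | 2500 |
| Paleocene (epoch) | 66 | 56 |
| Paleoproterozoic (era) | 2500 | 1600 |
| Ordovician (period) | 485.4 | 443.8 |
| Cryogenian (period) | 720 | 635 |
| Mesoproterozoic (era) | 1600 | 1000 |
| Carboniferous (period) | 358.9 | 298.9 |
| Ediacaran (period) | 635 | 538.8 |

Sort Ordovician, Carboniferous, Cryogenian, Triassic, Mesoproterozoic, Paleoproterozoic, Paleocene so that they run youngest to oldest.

Sorting by start age (ascending Ma, since larger Ma = older): Paleocene began 66, Triassic began 251.902, Carboniferous began 358.9, Ordovician began 485.4, Cryogenian began 720, Mesoproterozoic began 1600, Paleoproterozoic began 2500.

Paleocene, Triassic, Carboniferous, Ordovician, Cryogenian, Mesoproterozoic, Paleoproterozoic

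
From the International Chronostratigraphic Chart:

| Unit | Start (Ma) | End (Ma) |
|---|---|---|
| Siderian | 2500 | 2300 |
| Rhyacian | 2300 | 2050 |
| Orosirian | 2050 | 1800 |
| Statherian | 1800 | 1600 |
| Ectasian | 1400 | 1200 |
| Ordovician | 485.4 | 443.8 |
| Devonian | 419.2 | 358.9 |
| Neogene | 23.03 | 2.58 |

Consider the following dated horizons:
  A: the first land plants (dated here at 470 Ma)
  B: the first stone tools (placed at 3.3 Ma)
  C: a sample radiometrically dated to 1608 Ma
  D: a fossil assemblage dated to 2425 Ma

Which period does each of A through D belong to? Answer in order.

Match each age against the start–end ranges in the excerpt: A = 470 Ma → Ordovician (485.4–443.8); B = 3.3 Ma → Neogene (23.03–2.58); C = 1608 Ma → Statherian (1800–1600); D = 2425 Ma → Siderian (2500–2300).

A — Ordovician; B — Neogene; C — Statherian; D — Siderian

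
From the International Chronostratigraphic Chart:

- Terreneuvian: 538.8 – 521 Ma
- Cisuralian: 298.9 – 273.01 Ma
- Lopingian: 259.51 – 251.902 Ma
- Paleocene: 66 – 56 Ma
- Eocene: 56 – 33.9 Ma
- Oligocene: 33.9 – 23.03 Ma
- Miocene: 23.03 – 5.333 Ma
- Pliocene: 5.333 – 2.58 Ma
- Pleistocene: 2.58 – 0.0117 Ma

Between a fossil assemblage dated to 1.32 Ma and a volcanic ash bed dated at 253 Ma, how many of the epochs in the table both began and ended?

5

The older date is 253 Ma and the younger is 1.32 Ma.
Epochs with start < 253 and end > 1.32 Ma: Paleocene (66–56), Eocene (56–33.9), Oligocene (33.9–23.03), Miocene (23.03–5.333), Pliocene (5.333–2.58).
That is 5 complete epochs.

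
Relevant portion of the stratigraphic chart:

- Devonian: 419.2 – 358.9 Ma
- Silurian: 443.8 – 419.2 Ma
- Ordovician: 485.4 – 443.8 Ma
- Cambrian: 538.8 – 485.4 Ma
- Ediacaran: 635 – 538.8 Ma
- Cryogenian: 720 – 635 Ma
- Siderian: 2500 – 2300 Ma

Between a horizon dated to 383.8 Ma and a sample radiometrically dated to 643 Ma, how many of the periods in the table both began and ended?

643 Ma sits inside the Cryogenian (720–635) and 383.8 Ma inside the Devonian (419.2–358.9); neither of those is wholly between the two dates.
The listed periods lying completely between them are Ediacaran, Cambrian, Ordovician, Silurian — 4 in all.

4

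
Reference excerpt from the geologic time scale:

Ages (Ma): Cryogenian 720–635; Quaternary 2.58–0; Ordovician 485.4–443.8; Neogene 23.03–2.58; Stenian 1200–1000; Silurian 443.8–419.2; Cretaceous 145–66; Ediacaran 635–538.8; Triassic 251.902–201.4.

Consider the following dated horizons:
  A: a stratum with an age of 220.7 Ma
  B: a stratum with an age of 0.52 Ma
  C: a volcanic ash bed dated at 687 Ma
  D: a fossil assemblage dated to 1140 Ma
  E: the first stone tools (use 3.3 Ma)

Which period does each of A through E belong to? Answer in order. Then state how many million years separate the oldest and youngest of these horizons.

A: 220.7 Ma lies in 251.902–201.4 Ma, so Triassic.
B: 0.52 Ma lies in 2.58–0 Ma, so Quaternary.
C: 687 Ma lies in 720–635 Ma, so Cryogenian.
D: 1140 Ma lies in 1200–1000 Ma, so Stenian.
E: 3.3 Ma lies in 23.03–2.58 Ma, so Neogene.
Oldest = 1140 Ma, youngest = 0.52 Ma → span 1139.48 Myr.

A — Triassic; B — Quaternary; C — Cryogenian; D — Stenian; E — Neogene; span 1139.48 million years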